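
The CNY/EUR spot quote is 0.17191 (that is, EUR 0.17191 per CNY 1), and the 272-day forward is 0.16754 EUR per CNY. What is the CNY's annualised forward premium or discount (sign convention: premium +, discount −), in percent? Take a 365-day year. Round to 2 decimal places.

-3.41%

T = 272/365 years.
CNY trades forward at -2.54203% vs spot over the period.
Annualise by dividing by T: -0.0254203 / (272/365) = -0.034112 → -3.41%.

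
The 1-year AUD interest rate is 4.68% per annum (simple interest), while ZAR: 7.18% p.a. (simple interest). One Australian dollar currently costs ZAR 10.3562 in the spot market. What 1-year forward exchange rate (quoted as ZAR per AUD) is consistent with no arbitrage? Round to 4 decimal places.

T = 1 year.
Growth of 1 ZAR over T: 1 + 0.0718×1 = 1.071800.
AUD growth factor: 1 + 0.0468×1 = 1.046800.
CIP: F = S · (grow ZAR)/(grow AUD) = 10.3562 × 1.071800/1.046800 = 10.603530 ZAR per AUD.

10.6035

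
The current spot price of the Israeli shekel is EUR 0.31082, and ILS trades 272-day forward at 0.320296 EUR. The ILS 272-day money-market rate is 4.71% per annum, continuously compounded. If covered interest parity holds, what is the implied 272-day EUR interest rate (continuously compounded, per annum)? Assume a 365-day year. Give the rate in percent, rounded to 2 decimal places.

T = 272/365 years.
CIP gives F = S · g_EUR/g_ILS, so g_EUR/g_ILS = 0.320296/0.31082 = 1.0304871.
The ILS side grows by e^(0.0471×272/365) = 1.0357224.
Hence g_EUR = 1.0672986.
r = ln(1.0672986)/(272/365) = 0.087400 → 8.74%.

8.74%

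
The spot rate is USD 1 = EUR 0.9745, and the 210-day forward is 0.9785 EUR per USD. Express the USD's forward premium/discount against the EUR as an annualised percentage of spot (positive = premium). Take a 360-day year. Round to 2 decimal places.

T = 210/360 years.
Period premium: (0.9785 − 0.9745)/0.9745 = 0.0041047.
Per annum: 0.0041047 / (210/360) = 0.007037 = 0.70%.

+0.70%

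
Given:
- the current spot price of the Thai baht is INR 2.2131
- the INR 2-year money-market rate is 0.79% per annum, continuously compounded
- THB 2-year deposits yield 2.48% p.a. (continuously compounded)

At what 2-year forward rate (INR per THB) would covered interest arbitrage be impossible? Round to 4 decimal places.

T = 2 years.
INR growth factor: e^(0.0079×2) = 1.0159255.
THB accumulates by e^(0.0248×2) = 1.0508507.
Forward (INR per THB) = 2.2131 × 1.0159255 / 1.0508507 = 2.139547.

2.1395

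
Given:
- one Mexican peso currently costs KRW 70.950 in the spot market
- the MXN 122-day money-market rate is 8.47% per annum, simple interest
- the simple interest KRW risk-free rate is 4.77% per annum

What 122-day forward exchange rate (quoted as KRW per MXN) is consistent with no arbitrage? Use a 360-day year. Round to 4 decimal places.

70.0852

T = 122/360 years.
KRW growth factor: 1 + 0.0477×122/360 = 1.016165.
Growth of 1 MXN over T: 1 + 0.0847×122/360 = 1.02870389.
Forward (KRW per MXN) = 70.95 × 1.016165 / 1.02870389 = 70.085189.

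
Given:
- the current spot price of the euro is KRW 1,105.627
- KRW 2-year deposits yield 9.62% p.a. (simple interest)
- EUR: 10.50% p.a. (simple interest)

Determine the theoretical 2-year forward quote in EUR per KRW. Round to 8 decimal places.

0.00091781

T = 2 years.
KRW accumulates by 1 + 0.0962×2 = 1.192400.
EUR growth factor: 1 + 0.1050×2 = 1.210000.
Forward (KRW per EUR) = 1105.627 × 1.192400 / 1.210000 = 1089.545.
Quoted the other way: 1/1089.545 = 0.00091781 EUR per KRW.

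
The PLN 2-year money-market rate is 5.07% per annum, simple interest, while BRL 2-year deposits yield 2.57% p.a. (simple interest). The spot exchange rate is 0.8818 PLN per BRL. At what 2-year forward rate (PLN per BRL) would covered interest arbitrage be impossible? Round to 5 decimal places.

T = 2 years.
Growth of 1 PLN over T: 1 + 0.0507×2 = 1.101400.
BRL growth factor: 1 + 0.0257×2 = 1.051400.
Forward (PLN per BRL) = 0.8818 × 1.101400 / 1.051400 = 0.9237346.

0.92373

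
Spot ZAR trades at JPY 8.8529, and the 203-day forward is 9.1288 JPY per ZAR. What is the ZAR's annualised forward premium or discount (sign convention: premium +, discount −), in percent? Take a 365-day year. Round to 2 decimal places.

T = 203/365 years.
ZAR trades forward at +3.11649% vs spot over the period.
Per annum: 0.0311649 / (203/365) = 0.056035 = 5.60%.

+5.60%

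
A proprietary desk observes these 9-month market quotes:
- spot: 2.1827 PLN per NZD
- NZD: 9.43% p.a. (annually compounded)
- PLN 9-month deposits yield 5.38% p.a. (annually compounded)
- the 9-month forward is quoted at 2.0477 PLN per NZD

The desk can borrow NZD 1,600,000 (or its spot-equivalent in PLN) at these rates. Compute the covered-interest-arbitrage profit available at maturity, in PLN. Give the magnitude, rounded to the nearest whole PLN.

T = 9/12 years.
Keep in NZD, deliver into the forward: 1,600,000·1.069922448·2.0477 = PLN 3,505,408.31.
Swap to PLN now, deposit: 1,600,000·2.1827·1.040084551 = PLN 3,632,308.08.
The quoted forward undervalues NZD, so borrow NZD, convert to PLN at spot, deposit the PLN at 5.38%, and buy NZD forward at 2.0477 to cover the loan.
Arbitrage profit = |3,505,408.31 − 3,632,308.08| = PLN 126,900.

PLN 126,900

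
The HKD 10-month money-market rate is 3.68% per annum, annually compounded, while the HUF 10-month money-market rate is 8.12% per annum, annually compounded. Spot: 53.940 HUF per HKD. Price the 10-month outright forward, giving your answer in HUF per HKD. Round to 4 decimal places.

55.8582

T = 10/12 years.
Growth of 1 HUF over T: (1 + 0.0812)^(10/12) = 1.06722264.
Growth of 1 HKD over T: (1 + 0.0368)^(10/12) = 1.03057394.
So F = 53.94 × 1.06722264 / 1.03057394 = 55.858184 (HUF/HKD).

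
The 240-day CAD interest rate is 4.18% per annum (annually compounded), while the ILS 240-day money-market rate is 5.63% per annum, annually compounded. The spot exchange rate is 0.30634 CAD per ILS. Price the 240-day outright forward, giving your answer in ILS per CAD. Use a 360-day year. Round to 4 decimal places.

3.2946

T = 240/360 years.
CAD accumulates by (1 + 0.0418)^(240/360) = 1.027676.
Growth of 1 ILS over T: (1 + 0.0563)^(240/360) = 1.0371897.
Forward (CAD per ILS) = 0.30634 × 1.027676 / 1.0371897 = 0.3035301.
Invert for ILS per CAD: 1 / 0.3035301 = 3.2946.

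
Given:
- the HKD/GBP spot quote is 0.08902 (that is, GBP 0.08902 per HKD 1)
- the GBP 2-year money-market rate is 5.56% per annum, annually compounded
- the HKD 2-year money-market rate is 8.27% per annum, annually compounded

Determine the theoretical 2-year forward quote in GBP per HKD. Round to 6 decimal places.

T = 2 years.
GBP growth factor: (1 + 0.0556)^2 = 1.1142914.
Growth of 1 HKD over T: (1 + 0.0827)^2 = 1.1722393.
Forward (GBP per HKD) = 0.08902 × 1.1142914 / 1.1722393 = 0.08461943.

0.084619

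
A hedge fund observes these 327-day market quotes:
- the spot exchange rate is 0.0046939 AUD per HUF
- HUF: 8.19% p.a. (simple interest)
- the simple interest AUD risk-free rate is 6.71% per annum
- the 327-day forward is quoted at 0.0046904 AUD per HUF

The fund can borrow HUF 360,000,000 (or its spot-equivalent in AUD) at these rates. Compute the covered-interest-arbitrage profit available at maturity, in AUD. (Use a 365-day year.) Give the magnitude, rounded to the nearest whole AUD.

AUD 21,053

T = 327/365 years.
Route A — deposit HUF, sell forward: 360,000,000 × 1.073373425 × 0.0046904 = AUD 1,812,438.26.
Route B — convert at spot, deposit AUD: 360,000,000 × 0.0046939 × 1.060114247 = AUD 1,791,385.30.
The quoted forward overvalues HUF, so borrow AUD, buy HUF at spot, deposit the HUF at 8.19%, and sell the proceeds forward at 0.0046904.
Profit = 1,812,438.26 − 1,791,385.30 = AUD 21,053.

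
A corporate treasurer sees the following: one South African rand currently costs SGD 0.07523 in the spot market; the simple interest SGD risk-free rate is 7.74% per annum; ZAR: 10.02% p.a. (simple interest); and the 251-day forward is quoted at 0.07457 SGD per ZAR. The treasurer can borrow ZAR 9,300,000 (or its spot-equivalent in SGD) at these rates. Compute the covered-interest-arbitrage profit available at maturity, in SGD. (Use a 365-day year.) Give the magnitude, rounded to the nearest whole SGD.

SGD 4,409

T = 251/365 years.
Invest the ZAR and cover forward: 9,300,000 × 1.06890466 × 0.07457 = SGD 741,286.45.
Convert at spot and invest in SGD: 9,300,000 × 0.07523 × 1.05322575 = SGD 736,877.81.
The quoted forward overvalues ZAR, so borrow SGD, buy ZAR at spot, deposit the ZAR at 10.02%, and sell the proceeds forward at 0.07457.
Arbitrage profit = |741,286.45 − 736,877.81| = SGD 4,409.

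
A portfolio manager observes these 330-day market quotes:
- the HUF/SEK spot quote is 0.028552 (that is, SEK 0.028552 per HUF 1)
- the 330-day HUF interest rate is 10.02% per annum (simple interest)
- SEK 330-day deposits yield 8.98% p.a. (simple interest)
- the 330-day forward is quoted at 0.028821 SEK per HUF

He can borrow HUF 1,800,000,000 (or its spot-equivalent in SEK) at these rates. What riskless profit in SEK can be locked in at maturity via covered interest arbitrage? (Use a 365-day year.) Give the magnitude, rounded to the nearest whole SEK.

SEK 1,011,305

T = 330/365 years.
Route A — deposit HUF, sell forward: 1,800,000,000 × 1.0905917808 × 0.028821 = SEK 56,577,502.29.
Route B — convert at spot, deposit SEK: 1,800,000,000 × 0.028552 × 1.0811890411 = SEK 55,566,197.10.
The quoted forward overvalues HUF, so borrow SEK, buy HUF at spot, deposit the HUF at 10.02%, and sell the proceeds forward at 0.028821.
Arbitrage profit = |56,577,502.29 − 55,566,197.10| = SEK 1,011,305.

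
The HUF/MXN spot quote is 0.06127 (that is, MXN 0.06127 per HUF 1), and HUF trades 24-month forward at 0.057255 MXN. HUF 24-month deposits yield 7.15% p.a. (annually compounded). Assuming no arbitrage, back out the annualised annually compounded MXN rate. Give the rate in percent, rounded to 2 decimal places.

3.58%

T = 2 years.
CIP gives F = S · g_MXN/g_HUF, so g_MXN/g_HUF = 0.057255/0.06127 = 0.9344704.
The HUF side grows by (1 + 0.0715)^2 = 1.1481122.
That pins the MXN growth at 1.0728769.
r = 1.0728769^(1/2) − 1 = 0.035798 → 3.58%.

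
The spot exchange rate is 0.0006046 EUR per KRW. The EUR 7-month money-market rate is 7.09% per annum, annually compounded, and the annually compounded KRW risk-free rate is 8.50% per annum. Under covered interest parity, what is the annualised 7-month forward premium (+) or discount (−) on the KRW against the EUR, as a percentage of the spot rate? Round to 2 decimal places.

-1.30%

T = 7/12 years.
F = S · g_EUR/g_KRW = 0.0006046 × 1.0407671/1.0487388 = 0.0006000043.
(F − S)/S ÷ T = (0.0006000043 − 0.0006046)/0.0006046/(7/12) = -0.013031 → -1.30%.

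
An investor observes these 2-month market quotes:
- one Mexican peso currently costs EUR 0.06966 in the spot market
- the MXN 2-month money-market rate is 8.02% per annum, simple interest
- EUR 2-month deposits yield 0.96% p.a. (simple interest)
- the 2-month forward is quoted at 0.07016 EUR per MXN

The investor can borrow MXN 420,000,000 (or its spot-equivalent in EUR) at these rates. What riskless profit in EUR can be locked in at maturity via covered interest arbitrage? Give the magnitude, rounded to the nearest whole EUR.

EUR 557,067

T = 2/12 years.
Route A — deposit MXN, sell forward: 420,000,000 × 1.0133666667 × 0.07016 = EUR 29,861,078.24.
Route B — convert at spot, deposit EUR: 420,000,000 × 0.06966 × 1.001600 = EUR 29,304,011.52.
The quoted forward overvalues MXN, so borrow EUR, buy MXN at spot, deposit the MXN at 8.02%, and sell the proceeds forward at 0.07016.
Arbitrage profit = |29,861,078.24 − 29,304,011.52| = EUR 557,067.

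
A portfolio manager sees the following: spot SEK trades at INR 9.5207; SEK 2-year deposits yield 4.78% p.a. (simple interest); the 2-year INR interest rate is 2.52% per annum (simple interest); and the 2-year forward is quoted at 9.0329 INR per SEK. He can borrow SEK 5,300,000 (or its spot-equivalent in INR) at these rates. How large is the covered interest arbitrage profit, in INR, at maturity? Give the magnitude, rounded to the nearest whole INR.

T = 2 years.
Keep in SEK, deliver into the forward: 5,300,000·1.095600·9.0329 = INR 52,451,159.77.
Swap to INR now, deposit: 5,300,000·9.5207·1.050400 = INR 53,002,879.38.
The quoted forward undervalues SEK, so borrow SEK, convert to INR at spot, deposit the INR at 2.52%, and buy SEK forward at 9.0329 to cover the loan.
Arbitrage profit = |52,451,159.77 − 53,002,879.38| = INR 551,720.

INR 551,720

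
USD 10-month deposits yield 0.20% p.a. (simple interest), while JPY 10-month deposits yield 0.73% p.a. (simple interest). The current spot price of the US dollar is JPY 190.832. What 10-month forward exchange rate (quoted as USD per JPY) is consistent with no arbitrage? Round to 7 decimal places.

T = 10/12 years.
Growth of 1 JPY over T: 1 + 0.0073×10/12 = 1.0060833.
USD accumulates by 1 + 0.0020×10/12 = 1.0016667.
Forward (JPY per USD) = 190.832 × 1.0060833 / 1.0016667 = 191.6734.
Invert for USD per JPY: 1 / 191.6734 = 0.0052172.

0.0052172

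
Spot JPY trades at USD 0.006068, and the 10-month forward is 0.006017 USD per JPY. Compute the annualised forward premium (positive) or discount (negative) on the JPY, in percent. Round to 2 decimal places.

-1.01%

T = 10/12 years.
JPY trades forward at -0.84047% vs spot over the period.
Annualise by dividing by T: -0.0084047 / (10/12) = -0.010086 → -1.01%.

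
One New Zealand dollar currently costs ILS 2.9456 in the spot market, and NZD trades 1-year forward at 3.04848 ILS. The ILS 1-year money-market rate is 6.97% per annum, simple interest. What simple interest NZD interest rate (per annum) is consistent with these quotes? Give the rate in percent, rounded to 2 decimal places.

3.36%

T = 1 year.
By CIP, F/S equals the ILS-to-NZD growth ratio: 3.04848/2.9456 = 1.0349267.
ILS growth factor: 1 + 0.0697×1 = 1.069700.
That pins the NZD growth at 1.0335998.
(1.0335998 − 1)/T = 0.033600, i.e. 3.36%.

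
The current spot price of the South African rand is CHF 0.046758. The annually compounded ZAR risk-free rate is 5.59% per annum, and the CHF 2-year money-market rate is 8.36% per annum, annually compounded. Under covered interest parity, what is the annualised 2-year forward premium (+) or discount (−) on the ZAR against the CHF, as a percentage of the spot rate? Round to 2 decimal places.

T = 2 years.
No-arbitrage forward: 0.046758 × 1.174189 / 1.1149248 = 0.049243437 CHF/ZAR.
(F − S)/S ÷ T = (0.049243437 − 0.046758)/0.046758/2 = 0.026578 → 2.66%.

+2.66%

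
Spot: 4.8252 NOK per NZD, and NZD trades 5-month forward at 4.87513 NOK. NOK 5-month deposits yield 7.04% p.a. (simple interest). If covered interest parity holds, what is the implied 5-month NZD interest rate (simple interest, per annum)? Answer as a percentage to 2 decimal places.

T = 5/12 years.
By CIP, F/S equals the NOK-to-NZD growth ratio: 4.87513/4.8252 = 1.0103478.
The NOK side grows by 1 + 0.0704×5/12 = 1.0293333.
Hence g_NZD = 1.0187911.
(1.0187911 − 1)/T = 0.045099, i.e. 4.51%.

4.51%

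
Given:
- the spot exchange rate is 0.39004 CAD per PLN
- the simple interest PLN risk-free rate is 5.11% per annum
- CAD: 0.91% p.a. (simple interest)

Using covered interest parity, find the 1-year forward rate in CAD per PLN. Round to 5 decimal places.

T = 1 year.
CAD accumulates by 1 + 0.0091×1 = 1.009100.
PLN accumulates by 1 + 0.0511×1 = 1.051100.
So F = 0.39004 × 1.009100 / 1.051100 = 0.3744547 (CAD/PLN).

0.37445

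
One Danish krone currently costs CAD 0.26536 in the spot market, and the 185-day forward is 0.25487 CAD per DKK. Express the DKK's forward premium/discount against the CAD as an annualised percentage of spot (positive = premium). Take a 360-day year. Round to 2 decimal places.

T = 185/360 years.
Period premium: (0.25487 − 0.26536)/0.26536 = -0.0395312.
×(1/T) gives -7.69% p.a.

-7.69%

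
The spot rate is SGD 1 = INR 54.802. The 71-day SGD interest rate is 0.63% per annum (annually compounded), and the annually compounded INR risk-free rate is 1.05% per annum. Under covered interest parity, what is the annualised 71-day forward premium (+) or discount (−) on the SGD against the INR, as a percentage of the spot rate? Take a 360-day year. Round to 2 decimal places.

+0.42%

T = 71/360 years.
F = S · g_INR/g_SGD = 54.802 × 1.0020622/1.0012394 = 54.847035.
Annualised premium = (F − S)/S × (1/T) = (54.847035 − 54.802)/54.802 ÷ (71/360) = 0.42%.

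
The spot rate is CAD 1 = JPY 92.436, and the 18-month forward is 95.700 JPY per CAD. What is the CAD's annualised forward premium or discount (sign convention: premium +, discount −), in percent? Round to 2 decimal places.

+2.35%

T = 18/12 years.
CAD trades forward at +3.53109% vs spot over the period.
×(1/T) gives 2.35% p.a.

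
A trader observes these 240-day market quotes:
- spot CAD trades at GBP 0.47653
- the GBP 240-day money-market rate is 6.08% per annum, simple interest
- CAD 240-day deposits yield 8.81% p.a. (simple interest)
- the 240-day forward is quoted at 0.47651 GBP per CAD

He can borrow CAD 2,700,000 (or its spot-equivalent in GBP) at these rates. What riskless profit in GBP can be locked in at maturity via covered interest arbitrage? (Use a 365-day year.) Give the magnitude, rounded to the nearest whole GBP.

GBP 23,039

T = 240/365 years.
Keep in CAD, deliver into the forward: 2,700,000·1.057928767·0.47651 = GBP 1,361,106.82.
Swap to GBP now, deposit: 2,700,000·0.47653·1.039978082 = GBP 1,338,068.04.
The quoted forward overvalues CAD, so borrow GBP, buy CAD at spot, deposit the CAD at 8.81%, and sell the proceeds forward at 0.47651.
The gap between the two covered legs is GBP 23,039.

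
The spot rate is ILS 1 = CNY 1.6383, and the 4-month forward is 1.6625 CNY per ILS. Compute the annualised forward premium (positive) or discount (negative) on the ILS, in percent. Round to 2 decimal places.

+4.43%

T = 4/12 years.
Period premium: (1.6625 − 1.6383)/1.6383 = 0.0147714.
Annualise by dividing by T: 0.0147714 / (4/12) = 0.044314 → 4.43%.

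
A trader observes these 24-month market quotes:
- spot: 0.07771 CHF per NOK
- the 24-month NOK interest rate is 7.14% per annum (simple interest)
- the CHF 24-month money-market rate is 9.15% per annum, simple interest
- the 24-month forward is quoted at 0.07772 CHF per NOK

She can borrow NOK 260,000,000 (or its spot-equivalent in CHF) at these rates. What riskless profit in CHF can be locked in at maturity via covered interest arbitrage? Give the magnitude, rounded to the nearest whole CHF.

T = 2 years.
Invest the NOK and cover forward: 260,000,000 × 1.142800 × 0.07772 = CHF 23,092,788.16.
Convert at spot and invest in CHF: 260,000,000 × 0.07771 × 1.183000 = CHF 23,902,041.80.
The quoted forward undervalues NOK, so borrow NOK, convert to CHF at spot, deposit the CHF at 9.15%, and buy NOK forward at 0.07772 to cover the loan.
The gap between the two covered legs is CHF 809,254.

CHF 809,254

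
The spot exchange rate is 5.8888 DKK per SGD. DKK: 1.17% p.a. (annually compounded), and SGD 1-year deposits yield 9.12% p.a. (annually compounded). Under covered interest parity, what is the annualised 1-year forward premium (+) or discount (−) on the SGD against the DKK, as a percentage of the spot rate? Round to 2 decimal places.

T = 1 year.
No-arbitrage forward: 5.8888 × 1.011700 / 1.091200 = 5.4597681 DKK/SGD.
Annualised premium = (F − S)/S × (1/T) = (5.4597681 − 5.8888)/5.8888 ÷ 1 = -7.29%.

-7.29%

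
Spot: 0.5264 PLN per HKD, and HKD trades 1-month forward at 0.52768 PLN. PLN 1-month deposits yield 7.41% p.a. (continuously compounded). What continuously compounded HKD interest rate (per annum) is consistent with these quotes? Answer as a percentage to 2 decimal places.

4.50%

T = 1/12 years.
By CIP, F/S equals the PLN-to-HKD growth ratio: 0.52768/0.5264 = 1.0024316.
PLN growth factor: e^(0.0741×1/12) = 1.0061941.
So the HKD growth factor = 1.0037534.
r = ln(1.0037534)/(1/12) = 0.044956 → 4.50%.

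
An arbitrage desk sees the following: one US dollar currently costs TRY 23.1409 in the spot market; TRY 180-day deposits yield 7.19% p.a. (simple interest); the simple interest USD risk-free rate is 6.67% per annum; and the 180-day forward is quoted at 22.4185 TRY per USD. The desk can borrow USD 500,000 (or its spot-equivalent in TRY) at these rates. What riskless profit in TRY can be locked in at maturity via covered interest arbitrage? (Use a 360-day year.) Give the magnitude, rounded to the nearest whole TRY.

T = 180/360 years.
Invest the USD and cover forward: 500,000 × 1.033350 × 22.4185 = TRY 11,583,078.49.
Convert at spot and invest in TRY: 500,000 × 23.1409 × 1.035950 = TRY 11,986,407.68.
The quoted forward undervalues USD, so borrow USD, convert to TRY at spot, deposit the TRY at 7.19%, and buy USD forward at 22.4185 to cover the loan.
The gap between the two covered legs is TRY 403,329.

TRY 403,329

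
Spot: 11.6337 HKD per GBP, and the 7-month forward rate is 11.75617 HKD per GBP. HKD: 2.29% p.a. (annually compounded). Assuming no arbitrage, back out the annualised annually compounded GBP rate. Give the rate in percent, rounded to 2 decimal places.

T = 7/12 years.
CIP gives F = S · g_HKD/g_GBP, so g_HKD/g_GBP = 11.75617/11.6337 = 1.0105272.
HKD growth factor: (1 + 0.0229)^(7/12) = 1.0132953.
So the GBP growth factor = 1.0027393.
r = 1.0027393^(12/7) − 1 = 0.004701 → 0.47%.

0.47%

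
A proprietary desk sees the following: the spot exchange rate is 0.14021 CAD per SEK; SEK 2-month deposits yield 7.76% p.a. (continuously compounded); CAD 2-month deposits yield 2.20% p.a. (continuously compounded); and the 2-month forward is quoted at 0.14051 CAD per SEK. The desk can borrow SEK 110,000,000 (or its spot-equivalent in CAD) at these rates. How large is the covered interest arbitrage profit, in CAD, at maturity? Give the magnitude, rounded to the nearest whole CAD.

T = 2/12 years.
Route A — deposit SEK, sell forward: 110,000,000 × 1.0130173306 × 0.14051 = CAD 15,657,297.16.
Route B — convert at spot, deposit CAD: 110,000,000 × 0.14021 × 1.0036733971 = CAD 15,479,755.17.
The quoted forward overvalues SEK, so borrow CAD, buy SEK at spot, deposit the SEK at 7.76%, and sell the proceeds forward at 0.14051.
Profit = 15,657,297.16 − 15,479,755.17 = CAD 177,542.

CAD 177,542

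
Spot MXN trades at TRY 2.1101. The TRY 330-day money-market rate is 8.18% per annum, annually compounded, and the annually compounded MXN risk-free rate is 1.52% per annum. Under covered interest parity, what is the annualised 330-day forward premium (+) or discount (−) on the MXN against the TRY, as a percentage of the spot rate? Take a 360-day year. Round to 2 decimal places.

T = 330/360 years.
CIP forward (TRY per MXN) = 2.1101 × 1.074735/1.0139246 = 2.2366538.
(F − S)/S ÷ T = (2.2366538 − 2.1101)/2.1101/(330/360) = 0.065428 → 6.54%.

+6.54%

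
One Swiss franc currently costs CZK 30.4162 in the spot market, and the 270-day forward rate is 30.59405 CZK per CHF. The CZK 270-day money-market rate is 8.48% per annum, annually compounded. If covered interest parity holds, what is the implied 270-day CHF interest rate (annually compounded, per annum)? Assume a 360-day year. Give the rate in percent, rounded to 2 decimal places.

T = 270/360 years.
CIP gives F = S · g_CZK/g_CHF, so g_CZK/g_CHF = 30.59405/30.4162 = 1.0058472.
CZK growth factor: (1 + 0.0848)^(270/360) = 1.0629486.
So the CHF growth factor = 1.0567695.
r = 1.0567695^(360/270) − 1 = 0.076400 → 7.64%.

7.64%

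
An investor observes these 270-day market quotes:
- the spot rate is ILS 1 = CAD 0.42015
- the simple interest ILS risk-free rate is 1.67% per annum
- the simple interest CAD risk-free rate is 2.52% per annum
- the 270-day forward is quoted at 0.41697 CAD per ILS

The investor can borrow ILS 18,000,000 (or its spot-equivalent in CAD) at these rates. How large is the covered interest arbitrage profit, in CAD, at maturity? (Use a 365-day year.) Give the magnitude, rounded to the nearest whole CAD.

CAD 105,499

T = 270/365 years.
Keep in ILS, deliver into the forward: 18,000,000·1.012353425·0.41697 = CAD 7,598,178.14.
Swap to CAD now, deposit: 18,000,000·0.42015·1.018641096 = CAD 7,703,677.02.
The quoted forward undervalues ILS, so borrow ILS, convert to CAD at spot, deposit the CAD at 2.52%, and buy ILS forward at 0.41697 to cover the loan.
Profit = 7,703,677.02 − 7,598,178.14 = CAD 105,499.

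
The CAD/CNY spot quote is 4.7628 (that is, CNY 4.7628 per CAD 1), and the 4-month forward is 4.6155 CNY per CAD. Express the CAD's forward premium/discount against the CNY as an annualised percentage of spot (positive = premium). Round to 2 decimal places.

T = 4/12 years.
Period premium: (4.6155 − 4.7628)/4.7628 = -0.0309272.
×(1/T) gives -9.28% p.a.

-9.28%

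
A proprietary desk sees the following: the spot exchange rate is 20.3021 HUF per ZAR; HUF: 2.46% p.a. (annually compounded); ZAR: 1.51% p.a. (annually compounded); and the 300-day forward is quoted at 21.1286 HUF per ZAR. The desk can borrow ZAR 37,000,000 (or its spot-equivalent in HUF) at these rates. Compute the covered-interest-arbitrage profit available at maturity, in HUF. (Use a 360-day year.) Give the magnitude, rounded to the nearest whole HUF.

HUF 25,037,445

T = 300/360 years.
Keep in ZAR, deliver into the forward: 37,000,000·1.01256759153·21.1286 = HUF 791,583,017.73.
Swap to HUF now, deposit: 37,000,000·20.3021·1.02045837176 = HUF 766,545,572.64.
The quoted forward overvalues ZAR, so borrow HUF, buy ZAR at spot, deposit the ZAR at 1.51%, and sell the proceeds forward at 21.1286.
Profit = 791,583,017.73 − 766,545,572.64 = HUF 25,037,445.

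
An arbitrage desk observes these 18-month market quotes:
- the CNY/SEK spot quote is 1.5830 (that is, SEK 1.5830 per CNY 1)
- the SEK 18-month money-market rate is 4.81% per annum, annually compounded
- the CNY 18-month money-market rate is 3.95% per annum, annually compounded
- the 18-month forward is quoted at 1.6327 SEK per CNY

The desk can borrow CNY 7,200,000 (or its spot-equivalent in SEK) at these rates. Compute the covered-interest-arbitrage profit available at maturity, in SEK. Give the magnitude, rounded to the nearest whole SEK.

SEK 229,036

T = 18/12 years.
Invest the CNY and cover forward: 7,200,000 × 1.0598312978 × 1.6327 = SEK 12,458,783.23.
Convert at spot and invest in SEK: 7,200,000 × 1.5830 × 1.073010771 = SEK 12,229,747.56.
The quoted forward overvalues CNY, so borrow SEK, buy CNY at spot, deposit the CNY at 3.95%, and sell the proceeds forward at 1.6327.
The gap between the two covered legs is SEK 229,036.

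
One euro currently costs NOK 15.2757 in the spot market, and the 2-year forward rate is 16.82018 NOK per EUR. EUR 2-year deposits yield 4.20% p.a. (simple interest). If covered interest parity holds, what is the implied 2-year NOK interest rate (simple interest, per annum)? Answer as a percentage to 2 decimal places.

9.68%

T = 2 years.
F/S = 16.82018/15.2757 = 1.1011070 = (growth of NOK) / (growth of EUR).
The EUR side grows by 1 + 0.0420×2 = 1.084000.
That pins the NOK growth at 1.193600.
r = (1.193600 − 1)/2 = 0.096800 → 9.68%.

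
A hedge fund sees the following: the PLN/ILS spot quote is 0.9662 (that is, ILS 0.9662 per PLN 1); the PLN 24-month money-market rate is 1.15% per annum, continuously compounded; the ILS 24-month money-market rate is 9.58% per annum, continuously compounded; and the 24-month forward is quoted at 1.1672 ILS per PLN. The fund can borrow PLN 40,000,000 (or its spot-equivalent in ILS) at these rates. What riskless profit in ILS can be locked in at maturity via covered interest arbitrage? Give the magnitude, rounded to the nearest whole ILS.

ILS 964,354

T = 2 years.
Invest the PLN and cover forward: 40,000,000 × 1.0232665395 × 1.1672 = ILS 47,774,268.20.
Convert at spot and invest in ILS: 40,000,000 × 0.9662 × 1.2111859457 = ILS 46,809,914.43.
The quoted forward overvalues PLN, so borrow ILS, buy PLN at spot, deposit the PLN at 1.15%, and sell the proceeds forward at 1.1672.
Arbitrage profit = |47,774,268.20 − 46,809,914.43| = ILS 964,354.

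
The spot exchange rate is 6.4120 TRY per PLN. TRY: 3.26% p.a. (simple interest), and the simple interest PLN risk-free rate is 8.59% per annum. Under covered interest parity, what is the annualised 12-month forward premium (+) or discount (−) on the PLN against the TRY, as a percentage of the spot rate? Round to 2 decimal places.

T = 1 year.
F = S · g_TRY/g_PLN = 6.412 × 1.032600/1.085900 = 6.0972753.
Annualised premium = (F − S)/S × (1/T) = (6.0972753 − 6.412)/6.412 ÷ 1 = -4.91%.

-4.91%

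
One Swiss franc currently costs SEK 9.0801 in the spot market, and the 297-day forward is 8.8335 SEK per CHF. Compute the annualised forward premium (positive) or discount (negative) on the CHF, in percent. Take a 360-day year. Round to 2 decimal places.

-3.29%

T = 297/360 years.
(F − S)/S = (8.8335 − 9.0801)/9.0801 = -0.0271583.
Annualise by dividing by T: -0.0271583 / (297/360) = -0.032919 → -3.29%.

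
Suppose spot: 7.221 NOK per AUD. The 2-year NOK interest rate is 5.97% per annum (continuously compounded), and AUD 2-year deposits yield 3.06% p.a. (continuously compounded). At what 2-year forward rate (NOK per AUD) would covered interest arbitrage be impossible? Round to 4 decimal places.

T = 2 years.
Growth of 1 NOK over T: e^(0.0597×2) = 1.1268206.
AUD growth factor: e^(0.0306×2) = 1.0631115.
So F = 7.221 × 1.1268206 / 1.0631115 = 7.653733 (NOK/AUD).

7.6537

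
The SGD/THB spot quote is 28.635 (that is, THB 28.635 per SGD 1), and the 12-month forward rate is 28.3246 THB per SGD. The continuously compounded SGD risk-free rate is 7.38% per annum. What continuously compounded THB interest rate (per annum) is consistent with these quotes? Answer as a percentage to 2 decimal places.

6.29%

T = 1 year.
CIP gives F = S · g_THB/g_SGD, so g_THB/g_SGD = 28.3246/28.635 = 0.9891601.
The SGD side grows by e^(0.0738×1) = 1.0765915.
Hence g_THB = 1.0649214.
r = ln(1.0649214)/1 = 0.062901 → 6.29%.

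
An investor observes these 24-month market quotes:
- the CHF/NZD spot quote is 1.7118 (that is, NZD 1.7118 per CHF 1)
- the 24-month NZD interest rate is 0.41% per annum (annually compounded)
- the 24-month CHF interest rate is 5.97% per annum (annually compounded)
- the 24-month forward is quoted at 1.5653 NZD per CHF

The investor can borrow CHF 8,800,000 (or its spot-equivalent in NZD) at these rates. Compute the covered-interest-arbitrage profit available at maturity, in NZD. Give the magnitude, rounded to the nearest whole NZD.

T = 2 years.
Keep in CHF, deliver into the forward: 8,800,000·1.12296409·1.5653 = NZD 15,468,426.07.
Swap to NZD now, deposit: 8,800,000·1.7118·1.00821681 = NZD 15,187,616.71.
The quoted forward overvalues CHF, so borrow NZD, buy CHF at spot, deposit the CHF at 5.97%, and sell the proceeds forward at 1.5653.
Arbitrage profit = |15,468,426.07 − 15,187,616.71| = NZD 280,809.

NZD 280,809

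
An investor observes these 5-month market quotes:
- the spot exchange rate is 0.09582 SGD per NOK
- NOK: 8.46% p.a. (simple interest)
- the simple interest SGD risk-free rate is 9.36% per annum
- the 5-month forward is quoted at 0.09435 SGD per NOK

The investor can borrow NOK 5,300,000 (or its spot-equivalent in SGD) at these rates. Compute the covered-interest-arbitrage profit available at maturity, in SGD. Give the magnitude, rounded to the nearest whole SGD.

SGD 9,970

T = 5/12 years.
Keep in NOK, deliver into the forward: 5,300,000·1.035250·0.09435 = SGD 517,681.94.
Swap to SGD now, deposit: 5,300,000·0.09582·1.039000 = SGD 527,651.99.
The quoted forward undervalues NOK, so borrow NOK, convert to SGD at spot, deposit the SGD at 9.36%, and buy NOK forward at 0.09435 to cover the loan.
Profit = 527,651.99 − 517,681.94 = SGD 9,970.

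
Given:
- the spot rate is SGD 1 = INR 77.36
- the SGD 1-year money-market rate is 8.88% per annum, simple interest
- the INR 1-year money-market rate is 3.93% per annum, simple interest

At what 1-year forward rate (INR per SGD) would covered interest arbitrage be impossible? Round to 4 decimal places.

73.8430

T = 1 year.
INR accumulates by 1 + 0.0393×1 = 1.039300.
SGD growth factor: 1 + 0.0888×1 = 1.088800.
Forward (INR per SGD) = 77.36 × 1.039300 / 1.088800 = 73.842990.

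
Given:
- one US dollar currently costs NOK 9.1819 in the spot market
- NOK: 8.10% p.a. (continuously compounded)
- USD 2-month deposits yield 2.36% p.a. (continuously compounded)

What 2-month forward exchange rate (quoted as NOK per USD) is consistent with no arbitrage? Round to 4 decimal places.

T = 2/12 years.
NOK growth factor: e^(0.0810×2/12) = 1.0135915.
USD accumulates by e^(0.0236×2/12) = 1.0039411.
Forward (NOK per USD) = 9.1819 × 1.0135915 / 1.0039411 = 9.270161.

9.2702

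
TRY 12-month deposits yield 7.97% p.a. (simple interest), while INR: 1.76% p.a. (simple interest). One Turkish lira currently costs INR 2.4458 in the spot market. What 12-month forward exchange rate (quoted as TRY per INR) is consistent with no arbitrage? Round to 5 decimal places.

T = 1 year.
Growth of 1 INR over T: 1 + 0.0176×1 = 1.017600.
TRY accumulates by 1 + 0.0797×1 = 1.079700.
So F = 2.4458 × 1.017600 / 1.079700 = 2.305127 (INR/TRY).
Quoted the other way: 1/2.305127 = 0.43382 TRY per INR.

0.43382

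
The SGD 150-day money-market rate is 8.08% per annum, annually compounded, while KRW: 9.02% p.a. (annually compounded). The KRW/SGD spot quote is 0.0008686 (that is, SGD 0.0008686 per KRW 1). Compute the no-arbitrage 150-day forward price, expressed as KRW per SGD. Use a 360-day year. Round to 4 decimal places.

T = 150/360 years.
SGD accumulates by (1 + 0.0808)^(150/360) = 1.0329054208.
Growth of 1 KRW over T: (1 + 0.0902)^(150/360) = 1.0366390725.
CIP: F = S · (grow SGD)/(grow KRW) = 0.0008686 × 1.0329054208/1.0366390725 = 0.0008654715728 SGD per KRW.
Quoted the other way: 1/0.0008654715728 = 1155.4395 KRW per SGD.

1155.4395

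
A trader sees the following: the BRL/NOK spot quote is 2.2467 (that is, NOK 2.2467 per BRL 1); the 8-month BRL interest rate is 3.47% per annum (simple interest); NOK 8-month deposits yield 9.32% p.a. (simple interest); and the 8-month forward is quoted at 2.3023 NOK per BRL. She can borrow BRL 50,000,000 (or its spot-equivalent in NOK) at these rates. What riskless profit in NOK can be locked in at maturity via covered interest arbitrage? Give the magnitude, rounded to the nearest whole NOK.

NOK 1,536,754

T = 8/12 years.
Route A — deposit BRL, sell forward: 50,000,000 × 1.02313333333 × 2.3023 = NOK 117,777,993.67.
Route B — convert at spot, deposit NOK: 50,000,000 × 2.2467 × 1.06213333333 = NOK 119,314,748.00.
The quoted forward undervalues BRL, so borrow BRL, convert to NOK at spot, deposit the NOK at 9.32%, and buy BRL forward at 2.3023 to cover the loan.
Profit = 119,314,748.00 − 117,777,993.67 = NOK 1,536,754.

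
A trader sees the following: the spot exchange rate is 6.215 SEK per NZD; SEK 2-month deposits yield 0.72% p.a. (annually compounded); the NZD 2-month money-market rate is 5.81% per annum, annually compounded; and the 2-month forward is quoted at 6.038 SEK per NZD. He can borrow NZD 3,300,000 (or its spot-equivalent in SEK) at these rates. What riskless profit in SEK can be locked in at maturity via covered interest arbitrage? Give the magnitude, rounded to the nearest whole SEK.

T = 2/12 years.
Invest the NZD and cover forward: 3,300,000 × 1.0094569111 × 6.038 = SEK 20,113,832.74.
Convert at spot and invest in SEK: 3,300,000 × 6.215 × 1.0011964158 = SEK 20,534,037.89.
The quoted forward undervalues NZD, so borrow NZD, convert to SEK at spot, deposit the SEK at 0.72%, and buy NZD forward at 6.038 to cover the loan.
Profit = 20,534,037.89 − 20,113,832.74 = SEK 420,205.

SEK 420,205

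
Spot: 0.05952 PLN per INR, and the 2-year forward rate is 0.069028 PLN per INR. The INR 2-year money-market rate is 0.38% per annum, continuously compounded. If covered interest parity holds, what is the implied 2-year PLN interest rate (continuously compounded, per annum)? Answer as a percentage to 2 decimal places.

7.79%

T = 2 years.
F/S = 0.069028/0.05952 = 1.1597446 = (growth of PLN) / (growth of INR).
INR growth factor: e^(0.0038×2) = 1.007629.
So the PLN growth factor = 1.1685923.
Take logs: ln 1.1685923 / 2 = 0.077900, so 7.79%.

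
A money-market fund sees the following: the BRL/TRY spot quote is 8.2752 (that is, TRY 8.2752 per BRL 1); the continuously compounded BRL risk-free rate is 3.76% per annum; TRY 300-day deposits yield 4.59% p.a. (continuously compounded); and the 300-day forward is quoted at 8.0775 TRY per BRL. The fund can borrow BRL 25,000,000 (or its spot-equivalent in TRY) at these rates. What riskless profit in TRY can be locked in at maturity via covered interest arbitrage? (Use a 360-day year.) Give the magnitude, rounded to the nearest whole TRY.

TRY 6,581,400

T = 300/360 years.
Invest the BRL and cover forward: 25,000,000 × 1.0318293897 × 8.0775 = TRY 208,365,047.38.
Convert at spot and invest in TRY: 25,000,000 × 8.2752 × 1.03899094815 = TRY 214,946,447.35.
The quoted forward undervalues BRL, so borrow BRL, convert to TRY at spot, deposit the TRY at 4.59%, and buy BRL forward at 8.0775 to cover the loan.
Profit = 214,946,447.35 − 208,365,047.38 = TRY 6,581,400.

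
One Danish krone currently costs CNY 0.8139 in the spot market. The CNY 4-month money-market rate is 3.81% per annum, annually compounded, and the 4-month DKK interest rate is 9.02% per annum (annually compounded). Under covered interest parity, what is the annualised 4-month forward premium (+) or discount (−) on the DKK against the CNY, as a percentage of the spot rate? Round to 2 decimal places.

T = 4/12 years.
CIP forward (CNY per DKK) = 0.8139 × 1.012542/1.0292054 = 0.8007225.
(F − S)/S ÷ T = (0.8007225 − 0.8139)/0.8139/(4/12) = -0.048572 → -4.86%.

-4.86%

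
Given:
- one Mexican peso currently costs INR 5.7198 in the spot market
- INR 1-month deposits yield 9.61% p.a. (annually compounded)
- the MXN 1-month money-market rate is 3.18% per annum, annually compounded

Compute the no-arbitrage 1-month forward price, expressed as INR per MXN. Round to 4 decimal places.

5.7487

T = 1/12 years.
INR accumulates by (1 + 0.0961)^(1/12) = 1.0076758.
Growth of 1 MXN over T: (1 + 0.0318)^(1/12) = 1.0026121.
Forward (INR per MXN) = 5.7198 × 1.0076758 / 1.0026121 = 5.748688.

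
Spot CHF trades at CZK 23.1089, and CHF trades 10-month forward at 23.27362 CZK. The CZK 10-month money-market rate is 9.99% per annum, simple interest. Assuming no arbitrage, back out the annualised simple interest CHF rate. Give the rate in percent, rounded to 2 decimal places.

9.07%

T = 10/12 years.
By CIP, F/S equals the CZK-to-CHF growth ratio: 23.27362/23.1089 = 1.0071280.
The CZK side grows by 1 + 0.0999×10/12 = 1.083250.
Hence g_CHF = 1.0755832.
(1.0755832 − 1)/T = 0.090700, i.e. 9.07%.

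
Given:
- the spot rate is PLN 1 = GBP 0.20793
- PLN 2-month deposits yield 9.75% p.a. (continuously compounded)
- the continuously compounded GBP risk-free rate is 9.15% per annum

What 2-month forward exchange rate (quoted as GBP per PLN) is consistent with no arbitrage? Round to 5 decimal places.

0.20772

T = 2/12 years.
Growth of 1 GBP over T: e^(0.0915×2/12) = 1.0153669.
PLN accumulates by e^(0.0975×2/12) = 1.0163827.
CIP: F = S · (grow GBP)/(grow PLN) = 0.20793 × 1.0153669/1.0163827 = 0.2077222 GBP per PLN.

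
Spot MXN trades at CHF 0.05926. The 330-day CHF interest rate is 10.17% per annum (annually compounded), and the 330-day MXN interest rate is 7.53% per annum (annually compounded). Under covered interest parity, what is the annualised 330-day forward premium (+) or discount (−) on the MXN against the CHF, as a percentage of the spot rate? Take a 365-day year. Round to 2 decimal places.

T = 330/365 years.
No-arbitrage forward: 0.05926 × 1.0915154 / 1.0678402 = 0.06057386 CHF/MXN.
Annualised premium = (F − S)/S × (1/T) = (0.06057386 − 0.05926)/0.05926 ÷ (330/365) = 2.45%.

+2.45%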